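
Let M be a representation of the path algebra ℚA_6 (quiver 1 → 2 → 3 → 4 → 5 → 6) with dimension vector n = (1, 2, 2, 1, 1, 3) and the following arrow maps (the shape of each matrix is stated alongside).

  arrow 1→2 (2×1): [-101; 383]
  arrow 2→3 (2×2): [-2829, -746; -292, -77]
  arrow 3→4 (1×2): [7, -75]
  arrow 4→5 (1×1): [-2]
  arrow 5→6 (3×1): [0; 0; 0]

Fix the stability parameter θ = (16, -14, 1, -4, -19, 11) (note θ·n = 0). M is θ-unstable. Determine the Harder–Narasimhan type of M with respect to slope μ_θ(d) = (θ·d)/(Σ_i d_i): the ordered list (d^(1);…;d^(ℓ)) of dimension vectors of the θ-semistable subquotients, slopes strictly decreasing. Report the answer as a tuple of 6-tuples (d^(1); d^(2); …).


Barcode: M ≅ I[1,5], I[2,3], I[6,6]^3. HN layers by μ_θ (4 steps, strictly decreasing):
  μ^(1)=11; μ^(2)=1; μ^(3)=-4; μ^(4)=-14

((0, 0, 0, 0, 0, 3); (0, 0, 1, 0, 0, 0); (1, 1, 1, 1, 1, 0); (0, 1, 0, 0, 0, 0))


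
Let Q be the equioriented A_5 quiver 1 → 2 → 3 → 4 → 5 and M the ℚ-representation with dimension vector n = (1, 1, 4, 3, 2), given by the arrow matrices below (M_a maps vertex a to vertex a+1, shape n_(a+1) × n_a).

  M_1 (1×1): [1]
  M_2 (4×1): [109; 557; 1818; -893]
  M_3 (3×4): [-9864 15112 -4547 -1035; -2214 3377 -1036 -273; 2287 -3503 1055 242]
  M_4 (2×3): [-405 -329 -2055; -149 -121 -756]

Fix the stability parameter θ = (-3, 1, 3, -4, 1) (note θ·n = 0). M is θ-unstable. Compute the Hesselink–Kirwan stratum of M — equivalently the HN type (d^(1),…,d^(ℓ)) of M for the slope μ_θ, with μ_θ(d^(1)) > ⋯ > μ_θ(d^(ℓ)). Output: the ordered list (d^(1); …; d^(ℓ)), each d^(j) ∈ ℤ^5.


Via rank(M_{q-1}∘⋯∘M_p): M ≅ I[1,5], I[3,3], I[3,4], I[3,5].
μ_θ-semistable layers: μ^(1)=3; μ^(2)=1; μ^(3)=0; μ^(4)=-1/2; μ^(5)=-3

((0, 0, 1, 0, 0); (0, 0, 0, 0, 2); (0, 1, 1, 1, 0); (0, 0, 2, 2, 0); (1, 0, 0, 0, 0))


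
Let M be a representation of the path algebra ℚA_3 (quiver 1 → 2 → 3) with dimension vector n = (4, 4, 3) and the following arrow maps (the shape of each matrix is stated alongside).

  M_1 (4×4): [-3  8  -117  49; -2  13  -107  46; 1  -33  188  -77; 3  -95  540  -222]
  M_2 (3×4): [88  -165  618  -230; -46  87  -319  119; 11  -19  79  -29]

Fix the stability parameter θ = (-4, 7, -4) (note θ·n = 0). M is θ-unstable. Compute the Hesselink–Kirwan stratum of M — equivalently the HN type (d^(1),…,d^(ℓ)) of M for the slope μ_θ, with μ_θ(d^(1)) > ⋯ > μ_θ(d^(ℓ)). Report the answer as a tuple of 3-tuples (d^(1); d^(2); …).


Barcode: M ≅ I[1,2], I[1,3]^3. HN layers by μ_θ (3 steps, strictly decreasing):
  μ^(1)=7; μ^(2)=3/2; μ^(3)=-4

((0, 1, 0); (0, 3, 3); (4, 0, 0))


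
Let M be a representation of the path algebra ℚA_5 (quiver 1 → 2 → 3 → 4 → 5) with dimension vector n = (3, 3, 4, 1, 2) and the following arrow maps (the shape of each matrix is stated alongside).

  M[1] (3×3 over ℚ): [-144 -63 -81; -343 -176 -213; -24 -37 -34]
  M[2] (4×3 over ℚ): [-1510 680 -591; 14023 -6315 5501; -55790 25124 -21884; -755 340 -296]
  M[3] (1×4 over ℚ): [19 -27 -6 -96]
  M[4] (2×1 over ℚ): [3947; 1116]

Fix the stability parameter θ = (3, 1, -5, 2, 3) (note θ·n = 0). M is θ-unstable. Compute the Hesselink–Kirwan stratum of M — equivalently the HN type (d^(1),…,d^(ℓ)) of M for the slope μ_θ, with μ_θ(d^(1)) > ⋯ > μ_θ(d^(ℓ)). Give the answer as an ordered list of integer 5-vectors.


Via rank(M_{q-1}∘⋯∘M_p): M ≅ I[1,3]^2, I[1,5], I[3,3], I[5,5].
μ_θ-semistable layers: μ^(1)=3; μ^(2)=2; μ^(3)=-1/3; μ^(4)=-5

((0, 0, 0, 0, 2); (0, 0, 0, 1, 0); (3, 3, 3, 0, 0); (0, 0, 1, 0, 0))


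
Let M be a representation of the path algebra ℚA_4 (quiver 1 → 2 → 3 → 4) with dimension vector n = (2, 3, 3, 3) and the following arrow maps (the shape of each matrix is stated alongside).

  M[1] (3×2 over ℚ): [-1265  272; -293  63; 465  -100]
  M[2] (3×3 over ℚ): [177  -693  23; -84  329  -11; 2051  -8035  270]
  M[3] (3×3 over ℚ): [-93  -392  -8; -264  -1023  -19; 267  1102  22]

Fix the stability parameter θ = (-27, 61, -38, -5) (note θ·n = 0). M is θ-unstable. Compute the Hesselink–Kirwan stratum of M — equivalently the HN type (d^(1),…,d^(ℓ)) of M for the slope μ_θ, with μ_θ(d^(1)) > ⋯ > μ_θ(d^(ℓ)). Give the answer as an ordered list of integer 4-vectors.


Interval decomposition of M: I[1,3], I[1,4], I[2,4], I[4,4].
HN type (ℓ=4): μ^(1)=23/2; μ^(2)=6; μ^(3)=-5; μ^(4)=-27

((0, 1, 1, 0); (0, 2, 2, 2); (0, 0, 0, 1); (2, 0, 0, 0))


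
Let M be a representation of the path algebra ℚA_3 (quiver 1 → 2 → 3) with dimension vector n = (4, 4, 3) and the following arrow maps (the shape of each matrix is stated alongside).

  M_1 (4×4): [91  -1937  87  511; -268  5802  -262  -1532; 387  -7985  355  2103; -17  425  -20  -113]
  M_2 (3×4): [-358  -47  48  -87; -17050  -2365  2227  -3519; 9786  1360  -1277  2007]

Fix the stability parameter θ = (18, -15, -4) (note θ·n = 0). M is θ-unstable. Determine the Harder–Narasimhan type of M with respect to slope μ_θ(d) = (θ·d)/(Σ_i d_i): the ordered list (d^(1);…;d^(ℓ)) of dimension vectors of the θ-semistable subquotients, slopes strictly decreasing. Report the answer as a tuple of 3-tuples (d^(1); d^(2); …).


Barcode: M ≅ I[1,1], I[1,3]^3, I[2,2]. HN layers by μ_θ (3 steps, strictly decreasing):
  μ^(1)=18; μ^(2)=-1/3; μ^(3)=-15

((1, 0, 0); (3, 3, 3); (0, 1, 0))


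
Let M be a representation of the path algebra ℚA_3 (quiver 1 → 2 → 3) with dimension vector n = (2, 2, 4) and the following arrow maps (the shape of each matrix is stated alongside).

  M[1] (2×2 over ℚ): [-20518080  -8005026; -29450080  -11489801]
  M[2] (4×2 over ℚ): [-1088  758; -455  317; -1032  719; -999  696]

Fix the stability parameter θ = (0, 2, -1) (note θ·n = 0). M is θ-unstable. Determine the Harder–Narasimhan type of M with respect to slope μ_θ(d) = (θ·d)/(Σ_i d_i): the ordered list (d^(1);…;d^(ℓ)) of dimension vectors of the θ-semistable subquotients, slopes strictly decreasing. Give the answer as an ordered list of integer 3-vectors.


Via rank(M_{q-1}∘⋯∘M_p): M ≅ I[1,1], I[1,3], I[2,3], I[3,3]^2.
μ_θ-semistable layers: μ^(1)=1/2; μ^(2)=0; μ^(3)=-1

((0, 2, 2); (2, 0, 0); (0, 0, 2))


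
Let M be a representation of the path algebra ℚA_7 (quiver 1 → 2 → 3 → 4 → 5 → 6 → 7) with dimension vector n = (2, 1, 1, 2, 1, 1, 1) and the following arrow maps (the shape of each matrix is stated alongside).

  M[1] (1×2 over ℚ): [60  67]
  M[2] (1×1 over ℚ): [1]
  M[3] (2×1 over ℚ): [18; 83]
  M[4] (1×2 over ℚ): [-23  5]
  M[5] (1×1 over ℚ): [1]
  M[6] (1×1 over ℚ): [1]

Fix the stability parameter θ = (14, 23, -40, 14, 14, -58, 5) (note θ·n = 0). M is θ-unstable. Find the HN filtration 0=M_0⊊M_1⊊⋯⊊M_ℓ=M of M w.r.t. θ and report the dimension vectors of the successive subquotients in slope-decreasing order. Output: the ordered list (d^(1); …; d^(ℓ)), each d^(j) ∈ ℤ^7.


Barcode: M ≅ I[1,1], I[1,7], I[4,4]. HN layers by μ_θ (3 steps, strictly decreasing):
  μ^(1)=14; μ^(2)=5; μ^(3)=-11/2

((1, 0, 0, 1, 0, 0, 0); (0, 0, 0, 0, 0, 0, 1); (1, 1, 1, 1, 1, 1, 0))


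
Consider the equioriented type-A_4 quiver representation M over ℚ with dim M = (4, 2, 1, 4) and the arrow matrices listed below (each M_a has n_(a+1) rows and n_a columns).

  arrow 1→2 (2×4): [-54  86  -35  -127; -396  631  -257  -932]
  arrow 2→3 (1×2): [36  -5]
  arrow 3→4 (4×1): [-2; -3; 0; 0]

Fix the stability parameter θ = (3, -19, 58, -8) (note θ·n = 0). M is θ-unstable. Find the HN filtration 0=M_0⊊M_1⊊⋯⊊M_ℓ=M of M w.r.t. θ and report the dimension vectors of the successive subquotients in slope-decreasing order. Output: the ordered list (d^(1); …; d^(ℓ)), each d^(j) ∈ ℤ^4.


Barcode: M ≅ I[1,1]^2, I[1,2], I[1,4], I[4,4]^3. HN layers by μ_θ (3 steps, strictly decreasing):
  μ^(1)=25; μ^(2)=3; μ^(3)=-8

((0, 0, 1, 1); (2, 0, 0, 0); (2, 2, 0, 3))


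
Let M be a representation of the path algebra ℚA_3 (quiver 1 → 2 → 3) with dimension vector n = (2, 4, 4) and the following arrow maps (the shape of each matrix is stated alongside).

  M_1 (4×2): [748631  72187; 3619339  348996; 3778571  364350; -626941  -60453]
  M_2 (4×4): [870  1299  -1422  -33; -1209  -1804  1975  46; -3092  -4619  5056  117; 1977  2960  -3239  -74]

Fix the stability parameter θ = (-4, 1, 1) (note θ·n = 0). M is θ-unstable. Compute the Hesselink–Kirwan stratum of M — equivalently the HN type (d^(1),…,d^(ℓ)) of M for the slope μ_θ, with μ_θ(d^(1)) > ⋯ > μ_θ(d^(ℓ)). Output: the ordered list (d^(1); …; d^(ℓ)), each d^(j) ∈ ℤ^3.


Interval decomposition of M: I[1,3]^2, I[2,2]^2, I[3,3]^2.
HN type (ℓ=2): μ^(1)=1; μ^(2)=-4

((0, 4, 4); (2, 0, 0))


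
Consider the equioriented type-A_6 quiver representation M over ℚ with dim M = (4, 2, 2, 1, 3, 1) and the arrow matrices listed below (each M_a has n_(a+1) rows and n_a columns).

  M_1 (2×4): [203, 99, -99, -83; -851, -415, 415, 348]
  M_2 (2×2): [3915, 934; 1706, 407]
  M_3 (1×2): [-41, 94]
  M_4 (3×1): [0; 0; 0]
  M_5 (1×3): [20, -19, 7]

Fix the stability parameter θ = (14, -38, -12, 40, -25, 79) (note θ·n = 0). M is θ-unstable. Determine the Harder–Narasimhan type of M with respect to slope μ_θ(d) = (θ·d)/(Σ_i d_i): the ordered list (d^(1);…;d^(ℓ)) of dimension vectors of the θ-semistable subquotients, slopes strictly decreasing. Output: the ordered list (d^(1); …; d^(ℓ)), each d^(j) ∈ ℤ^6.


Interval decomposition of M: I[1,1]^2, I[1,3], I[1,4], I[5,5]^2, I[5,6].
HN type (ℓ=5): μ^(1)=79; μ^(2)=40; μ^(3)=14; μ^(4)=-12; μ^(5)=-25

((0, 0, 0, 0, 0, 1); (0, 0, 0, 1, 0, 0); (2, 0, 0, 0, 0, 0); (2, 2, 2, 0, 0, 0); (0, 0, 0, 0, 3, 0))


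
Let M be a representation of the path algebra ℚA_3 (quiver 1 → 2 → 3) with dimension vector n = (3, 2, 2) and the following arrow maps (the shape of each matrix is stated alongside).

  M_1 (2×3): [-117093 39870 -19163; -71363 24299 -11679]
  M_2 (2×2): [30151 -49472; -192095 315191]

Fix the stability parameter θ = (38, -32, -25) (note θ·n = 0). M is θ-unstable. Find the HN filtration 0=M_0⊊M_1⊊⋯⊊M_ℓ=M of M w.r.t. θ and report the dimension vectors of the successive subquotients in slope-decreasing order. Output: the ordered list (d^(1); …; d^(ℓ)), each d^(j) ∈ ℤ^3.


Interval decomposition of M: I[1,1], I[1,3]^2.
HN type (ℓ=2): μ^(1)=38; μ^(2)=-19/3

((1, 0, 0); (2, 2, 2))


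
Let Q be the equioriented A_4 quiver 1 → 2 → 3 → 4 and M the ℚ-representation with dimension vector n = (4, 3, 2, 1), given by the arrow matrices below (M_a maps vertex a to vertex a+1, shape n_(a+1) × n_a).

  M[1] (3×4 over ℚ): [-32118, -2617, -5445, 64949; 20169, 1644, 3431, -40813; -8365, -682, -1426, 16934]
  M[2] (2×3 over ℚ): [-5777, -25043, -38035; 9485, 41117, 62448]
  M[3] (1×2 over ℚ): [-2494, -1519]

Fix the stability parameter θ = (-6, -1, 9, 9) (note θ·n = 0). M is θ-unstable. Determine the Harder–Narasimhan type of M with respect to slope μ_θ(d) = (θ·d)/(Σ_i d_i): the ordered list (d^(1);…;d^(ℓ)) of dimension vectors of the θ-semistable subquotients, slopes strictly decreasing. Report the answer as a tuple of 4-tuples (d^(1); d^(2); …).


Barcode: M ≅ I[1,1], I[1,2], I[1,3], I[1,4]. HN layers by μ_θ (3 steps, strictly decreasing):
  μ^(1)=9; μ^(2)=-1; μ^(3)=-6

((0, 0, 2, 1); (0, 3, 0, 0); (4, 0, 0, 0))


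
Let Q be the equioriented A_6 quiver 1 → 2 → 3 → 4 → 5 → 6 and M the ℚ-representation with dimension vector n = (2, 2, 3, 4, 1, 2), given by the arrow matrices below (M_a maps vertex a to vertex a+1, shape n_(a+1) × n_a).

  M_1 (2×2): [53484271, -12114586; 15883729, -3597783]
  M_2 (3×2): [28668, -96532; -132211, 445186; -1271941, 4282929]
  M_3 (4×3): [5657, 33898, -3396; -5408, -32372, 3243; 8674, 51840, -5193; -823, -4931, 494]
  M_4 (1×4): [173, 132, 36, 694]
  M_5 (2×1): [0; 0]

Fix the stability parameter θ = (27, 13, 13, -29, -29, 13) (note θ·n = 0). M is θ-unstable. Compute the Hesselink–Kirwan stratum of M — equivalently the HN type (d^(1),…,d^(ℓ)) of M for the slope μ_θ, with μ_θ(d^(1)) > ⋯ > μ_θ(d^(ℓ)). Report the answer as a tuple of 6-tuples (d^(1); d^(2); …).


Interval decomposition of M: I[1,4], I[1,5], I[3,4], I[4,4], I[6,6]^2.
HN type (ℓ=5): μ^(1)=13; μ^(2)=6; μ^(3)=-1; μ^(4)=-8; μ^(5)=-29

((0, 0, 0, 0, 0, 2); (1, 1, 1, 1, 0, 0); (1, 1, 1, 1, 1, 0); (0, 0, 1, 1, 0, 0); (0, 0, 0, 1, 0, 0))


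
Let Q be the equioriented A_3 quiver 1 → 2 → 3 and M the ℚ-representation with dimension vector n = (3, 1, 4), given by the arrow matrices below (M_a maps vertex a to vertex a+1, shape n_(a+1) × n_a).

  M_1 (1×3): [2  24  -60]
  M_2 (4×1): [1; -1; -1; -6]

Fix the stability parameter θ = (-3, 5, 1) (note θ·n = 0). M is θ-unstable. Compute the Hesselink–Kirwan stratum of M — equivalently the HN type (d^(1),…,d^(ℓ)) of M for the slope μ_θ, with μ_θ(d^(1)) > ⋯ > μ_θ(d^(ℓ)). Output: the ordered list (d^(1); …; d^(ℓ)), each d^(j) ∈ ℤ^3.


Via rank(M_{q-1}∘⋯∘M_p): M ≅ I[1,1]^2, I[1,3], I[3,3]^3.
μ_θ-semistable layers: μ^(1)=3; μ^(2)=1; μ^(3)=-3

((0, 1, 1); (0, 0, 3); (3, 0, 0))


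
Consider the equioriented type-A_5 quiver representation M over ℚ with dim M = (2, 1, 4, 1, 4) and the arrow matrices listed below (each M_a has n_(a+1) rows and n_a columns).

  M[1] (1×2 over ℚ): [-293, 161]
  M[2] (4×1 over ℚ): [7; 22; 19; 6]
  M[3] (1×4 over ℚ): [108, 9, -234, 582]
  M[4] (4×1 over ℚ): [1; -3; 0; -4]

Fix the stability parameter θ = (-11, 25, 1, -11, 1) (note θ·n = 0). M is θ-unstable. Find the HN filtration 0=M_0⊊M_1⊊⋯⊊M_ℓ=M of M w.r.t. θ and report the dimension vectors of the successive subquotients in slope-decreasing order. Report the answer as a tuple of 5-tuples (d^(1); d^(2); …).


Barcode: M ≅ I[1,1], I[1,3], I[3,3]^2, I[3,5], I[5,5]^3. HN layers by μ_θ (4 steps, strictly decreasing):
  μ^(1)=13; μ^(2)=1; μ^(3)=-5; μ^(4)=-11

((0, 1, 1, 0, 0); (0, 0, 2, 0, 4); (0, 0, 1, 1, 0); (2, 0, 0, 0, 0))


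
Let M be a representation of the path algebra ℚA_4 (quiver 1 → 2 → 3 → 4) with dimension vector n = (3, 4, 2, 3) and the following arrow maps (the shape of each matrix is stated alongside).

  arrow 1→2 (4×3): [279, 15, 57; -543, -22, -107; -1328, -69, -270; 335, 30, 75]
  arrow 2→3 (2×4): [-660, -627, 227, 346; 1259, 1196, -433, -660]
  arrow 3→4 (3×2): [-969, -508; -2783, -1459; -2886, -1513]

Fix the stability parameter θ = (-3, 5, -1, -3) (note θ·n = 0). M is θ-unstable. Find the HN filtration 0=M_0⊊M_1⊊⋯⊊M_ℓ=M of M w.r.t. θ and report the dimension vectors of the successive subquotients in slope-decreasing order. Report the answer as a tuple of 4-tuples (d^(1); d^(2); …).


Interval decomposition of M: I[1,1], I[1,4]^2, I[2,2]^2, I[4,4].
HN type (ℓ=3): μ^(1)=5; μ^(2)=1/3; μ^(3)=-3

((0, 2, 0, 0); (0, 2, 2, 2); (3, 0, 0, 1))


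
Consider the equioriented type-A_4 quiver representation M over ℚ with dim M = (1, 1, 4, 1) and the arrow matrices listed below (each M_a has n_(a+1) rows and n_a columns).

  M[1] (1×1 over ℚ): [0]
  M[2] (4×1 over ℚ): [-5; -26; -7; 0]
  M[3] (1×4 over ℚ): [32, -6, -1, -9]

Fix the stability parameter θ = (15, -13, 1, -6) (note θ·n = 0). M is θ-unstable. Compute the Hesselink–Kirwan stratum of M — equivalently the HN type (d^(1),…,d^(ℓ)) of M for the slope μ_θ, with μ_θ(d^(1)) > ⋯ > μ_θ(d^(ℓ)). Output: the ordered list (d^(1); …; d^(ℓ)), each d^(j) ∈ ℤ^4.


Via rank(M_{q-1}∘⋯∘M_p): M ≅ I[1,1], I[2,4], I[3,3]^3.
μ_θ-semistable layers: μ^(1)=15; μ^(2)=1; μ^(3)=-5/2; μ^(4)=-13

((1, 0, 0, 0); (0, 0, 3, 0); (0, 0, 1, 1); (0, 1, 0, 0))


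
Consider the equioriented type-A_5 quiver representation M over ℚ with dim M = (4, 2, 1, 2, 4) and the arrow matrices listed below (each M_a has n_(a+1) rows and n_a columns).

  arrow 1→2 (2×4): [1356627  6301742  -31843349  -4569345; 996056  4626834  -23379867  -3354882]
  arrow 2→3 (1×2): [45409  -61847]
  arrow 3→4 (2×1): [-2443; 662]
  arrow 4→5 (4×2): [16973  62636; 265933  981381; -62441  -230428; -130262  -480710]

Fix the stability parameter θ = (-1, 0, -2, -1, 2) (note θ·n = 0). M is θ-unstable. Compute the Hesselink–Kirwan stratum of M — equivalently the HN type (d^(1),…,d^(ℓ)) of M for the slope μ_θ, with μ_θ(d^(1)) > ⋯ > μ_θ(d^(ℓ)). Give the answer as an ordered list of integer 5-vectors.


Interval decomposition of M: I[1,1]^2, I[1,2], I[1,5], I[4,5], I[5,5]^2.
HN type (ℓ=3): μ^(1)=2; μ^(2)=0; μ^(3)=-1

((0, 0, 0, 0, 4); (0, 1, 0, 0, 0); (4, 1, 1, 2, 0))


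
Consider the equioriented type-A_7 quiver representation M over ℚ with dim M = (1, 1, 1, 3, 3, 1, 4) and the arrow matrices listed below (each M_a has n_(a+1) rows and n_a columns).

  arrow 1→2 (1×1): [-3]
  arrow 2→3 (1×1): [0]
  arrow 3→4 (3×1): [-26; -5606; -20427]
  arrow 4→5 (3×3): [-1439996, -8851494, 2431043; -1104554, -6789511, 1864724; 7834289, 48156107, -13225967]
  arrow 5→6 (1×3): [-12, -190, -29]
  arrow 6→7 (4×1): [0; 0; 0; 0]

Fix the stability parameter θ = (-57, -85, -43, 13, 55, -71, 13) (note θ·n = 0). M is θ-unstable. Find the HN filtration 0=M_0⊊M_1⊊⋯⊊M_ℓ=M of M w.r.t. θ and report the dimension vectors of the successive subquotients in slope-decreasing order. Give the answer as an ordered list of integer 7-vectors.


Barcode: M ≅ I[1,2], I[3,6], I[4,5]^2, I[7,7]^4. HN layers by μ_θ (5 steps, strictly decreasing):
  μ^(1)=55; μ^(2)=13; μ^(3)=-1; μ^(4)=-43; μ^(5)=-71

((0, 0, 0, 0, 2, 0, 0); (0, 0, 0, 2, 0, 0, 4); (0, 0, 0, 1, 1, 1, 0); (0, 0, 1, 0, 0, 0, 0); (1, 1, 0, 0, 0, 0, 0))


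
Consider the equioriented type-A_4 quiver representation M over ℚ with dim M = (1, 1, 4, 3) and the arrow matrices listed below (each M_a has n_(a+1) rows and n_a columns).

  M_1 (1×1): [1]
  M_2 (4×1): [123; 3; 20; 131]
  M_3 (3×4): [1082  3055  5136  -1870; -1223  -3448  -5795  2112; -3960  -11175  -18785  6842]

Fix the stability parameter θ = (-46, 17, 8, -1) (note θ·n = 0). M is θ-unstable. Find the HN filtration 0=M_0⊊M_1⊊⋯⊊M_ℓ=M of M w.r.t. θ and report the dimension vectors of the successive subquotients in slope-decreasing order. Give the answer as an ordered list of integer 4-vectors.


Via rank(M_{q-1}∘⋯∘M_p): M ≅ I[1,4], I[3,3], I[3,4]^2.
μ_θ-semistable layers: μ^(1)=8; μ^(2)=7/2; μ^(3)=-46

((0, 1, 2, 1); (0, 0, 2, 2); (1, 0, 0, 0))


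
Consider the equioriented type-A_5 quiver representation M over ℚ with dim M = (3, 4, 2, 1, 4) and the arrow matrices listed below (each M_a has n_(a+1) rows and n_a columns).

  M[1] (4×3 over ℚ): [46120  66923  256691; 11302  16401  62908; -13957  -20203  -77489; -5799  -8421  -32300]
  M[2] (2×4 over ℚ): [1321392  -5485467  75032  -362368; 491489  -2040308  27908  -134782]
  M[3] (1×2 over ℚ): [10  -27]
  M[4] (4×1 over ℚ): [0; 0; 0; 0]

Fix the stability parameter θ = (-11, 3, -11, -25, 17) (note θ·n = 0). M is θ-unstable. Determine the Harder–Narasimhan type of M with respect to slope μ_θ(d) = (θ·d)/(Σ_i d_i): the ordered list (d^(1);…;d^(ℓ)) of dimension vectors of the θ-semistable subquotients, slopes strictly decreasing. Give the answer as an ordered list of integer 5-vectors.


Via rank(M_{q-1}∘⋯∘M_p): M ≅ I[1,2], I[1,3], I[1,4], I[2,2], I[5,5]^4.
μ_θ-semistable layers: μ^(1)=17; μ^(2)=3; μ^(3)=-4; μ^(4)=-11

((0, 0, 0, 0, 4); (0, 2, 0, 0, 0); (0, 1, 1, 0, 0); (3, 1, 1, 1, 0))


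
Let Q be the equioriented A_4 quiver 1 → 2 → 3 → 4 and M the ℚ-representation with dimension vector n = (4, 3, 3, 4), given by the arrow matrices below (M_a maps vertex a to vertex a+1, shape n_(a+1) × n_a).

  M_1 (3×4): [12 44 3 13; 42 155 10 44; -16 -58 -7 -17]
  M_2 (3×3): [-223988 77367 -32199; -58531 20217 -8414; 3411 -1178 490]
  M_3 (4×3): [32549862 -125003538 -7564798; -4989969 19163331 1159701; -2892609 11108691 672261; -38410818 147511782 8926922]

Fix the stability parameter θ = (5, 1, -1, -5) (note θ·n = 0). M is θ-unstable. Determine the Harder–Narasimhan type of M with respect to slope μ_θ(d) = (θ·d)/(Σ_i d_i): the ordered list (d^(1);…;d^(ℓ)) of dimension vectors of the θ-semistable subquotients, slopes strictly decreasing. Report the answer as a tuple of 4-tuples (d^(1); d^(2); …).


Via rank(M_{q-1}∘⋯∘M_p): M ≅ I[1,1], I[1,3]^2, I[1,4], I[4,4]^3.
μ_θ-semistable layers: μ^(1)=5; μ^(2)=5/3; μ^(3)=0; μ^(4)=-5

((1, 0, 0, 0); (2, 2, 2, 0); (1, 1, 1, 1); (0, 0, 0, 3))


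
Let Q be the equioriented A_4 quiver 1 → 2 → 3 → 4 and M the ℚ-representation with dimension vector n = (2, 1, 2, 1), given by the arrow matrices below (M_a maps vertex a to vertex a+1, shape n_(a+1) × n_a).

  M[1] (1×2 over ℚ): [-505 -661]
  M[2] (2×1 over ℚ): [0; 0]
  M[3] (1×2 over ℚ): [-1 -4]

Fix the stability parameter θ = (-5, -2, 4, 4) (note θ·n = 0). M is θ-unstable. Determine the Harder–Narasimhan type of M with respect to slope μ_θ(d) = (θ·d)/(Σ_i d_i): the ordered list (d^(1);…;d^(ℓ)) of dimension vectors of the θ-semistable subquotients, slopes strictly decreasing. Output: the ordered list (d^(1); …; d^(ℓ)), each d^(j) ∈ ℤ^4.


Barcode: M ≅ I[1,1], I[1,2], I[3,3], I[3,4]. HN layers by μ_θ (3 steps, strictly decreasing):
  μ^(1)=4; μ^(2)=-2; μ^(3)=-5

((0, 0, 2, 1); (0, 1, 0, 0); (2, 0, 0, 0))


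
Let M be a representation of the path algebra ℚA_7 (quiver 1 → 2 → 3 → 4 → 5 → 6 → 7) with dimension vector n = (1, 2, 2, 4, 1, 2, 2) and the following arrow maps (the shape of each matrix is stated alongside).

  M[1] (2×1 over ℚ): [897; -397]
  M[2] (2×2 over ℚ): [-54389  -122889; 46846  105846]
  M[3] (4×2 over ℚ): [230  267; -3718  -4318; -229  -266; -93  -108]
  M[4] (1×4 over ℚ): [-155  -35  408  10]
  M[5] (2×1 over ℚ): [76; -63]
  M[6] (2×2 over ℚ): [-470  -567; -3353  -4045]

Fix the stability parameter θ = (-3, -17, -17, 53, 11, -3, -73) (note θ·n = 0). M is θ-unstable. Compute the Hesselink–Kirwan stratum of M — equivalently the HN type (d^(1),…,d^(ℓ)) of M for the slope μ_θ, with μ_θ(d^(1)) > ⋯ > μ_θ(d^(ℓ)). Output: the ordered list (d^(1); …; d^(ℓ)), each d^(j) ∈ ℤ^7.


Via rank(M_{q-1}∘⋯∘M_p): M ≅ I[1,2], I[2,4], I[3,7], I[4,4]^2, I[6,7].
μ_θ-semistable layers: μ^(1)=53; μ^(2)=-3; μ^(3)=-10; μ^(4)=-17; μ^(5)=-38

((0, 0, 0, 3, 0, 0, 0); (0, 0, 0, 1, 1, 1, 1); (1, 1, 0, 0, 0, 0, 0); (0, 1, 2, 0, 0, 0, 0); (0, 0, 0, 0, 0, 1, 1))


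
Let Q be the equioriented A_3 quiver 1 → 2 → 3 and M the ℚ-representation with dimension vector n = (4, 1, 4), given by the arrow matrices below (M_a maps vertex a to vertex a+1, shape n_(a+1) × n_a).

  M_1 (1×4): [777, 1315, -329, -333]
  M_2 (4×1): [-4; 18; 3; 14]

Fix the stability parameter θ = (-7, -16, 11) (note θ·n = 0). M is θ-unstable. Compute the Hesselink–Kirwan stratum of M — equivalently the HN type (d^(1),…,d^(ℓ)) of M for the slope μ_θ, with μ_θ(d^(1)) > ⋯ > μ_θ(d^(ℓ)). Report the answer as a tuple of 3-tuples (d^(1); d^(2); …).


Interval decomposition of M: I[1,1]^3, I[1,3], I[3,3]^3.
HN type (ℓ=3): μ^(1)=11; μ^(2)=-7; μ^(3)=-23/2

((0, 0, 4); (3, 0, 0); (1, 1, 0))


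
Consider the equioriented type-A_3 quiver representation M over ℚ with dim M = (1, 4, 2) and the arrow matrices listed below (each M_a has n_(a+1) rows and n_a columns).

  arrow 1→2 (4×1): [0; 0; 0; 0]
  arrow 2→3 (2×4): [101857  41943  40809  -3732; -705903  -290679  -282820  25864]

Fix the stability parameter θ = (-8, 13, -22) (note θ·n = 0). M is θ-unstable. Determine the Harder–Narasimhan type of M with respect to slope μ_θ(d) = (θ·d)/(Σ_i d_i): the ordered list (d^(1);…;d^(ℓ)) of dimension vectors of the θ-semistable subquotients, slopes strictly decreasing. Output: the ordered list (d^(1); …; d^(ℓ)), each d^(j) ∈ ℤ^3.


Barcode: M ≅ I[1,1], I[2,2]^2, I[2,3]^2. HN layers by μ_θ (3 steps, strictly decreasing):
  μ^(1)=13; μ^(2)=-9/2; μ^(3)=-8

((0, 2, 0); (0, 2, 2); (1, 0, 0))


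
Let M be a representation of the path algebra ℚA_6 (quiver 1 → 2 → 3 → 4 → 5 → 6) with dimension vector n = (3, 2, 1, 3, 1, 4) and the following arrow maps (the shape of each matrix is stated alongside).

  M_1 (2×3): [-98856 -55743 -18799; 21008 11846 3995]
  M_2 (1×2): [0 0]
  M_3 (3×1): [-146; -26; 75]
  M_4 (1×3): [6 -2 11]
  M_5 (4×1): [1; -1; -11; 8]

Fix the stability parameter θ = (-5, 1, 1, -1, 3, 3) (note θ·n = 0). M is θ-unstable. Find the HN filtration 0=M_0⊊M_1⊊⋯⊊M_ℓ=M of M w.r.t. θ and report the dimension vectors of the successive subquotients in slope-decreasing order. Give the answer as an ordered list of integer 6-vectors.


Barcode: M ≅ I[1,1], I[1,2]^2, I[3,6], I[4,4]^2, I[6,6]^3. HN layers by μ_θ (5 steps, strictly decreasing):
  μ^(1)=3; μ^(2)=1; μ^(3)=0; μ^(4)=-1; μ^(5)=-5

((0, 0, 0, 0, 1, 4); (0, 2, 0, 0, 0, 0); (0, 0, 1, 1, 0, 0); (0, 0, 0, 2, 0, 0); (3, 0, 0, 0, 0, 0))


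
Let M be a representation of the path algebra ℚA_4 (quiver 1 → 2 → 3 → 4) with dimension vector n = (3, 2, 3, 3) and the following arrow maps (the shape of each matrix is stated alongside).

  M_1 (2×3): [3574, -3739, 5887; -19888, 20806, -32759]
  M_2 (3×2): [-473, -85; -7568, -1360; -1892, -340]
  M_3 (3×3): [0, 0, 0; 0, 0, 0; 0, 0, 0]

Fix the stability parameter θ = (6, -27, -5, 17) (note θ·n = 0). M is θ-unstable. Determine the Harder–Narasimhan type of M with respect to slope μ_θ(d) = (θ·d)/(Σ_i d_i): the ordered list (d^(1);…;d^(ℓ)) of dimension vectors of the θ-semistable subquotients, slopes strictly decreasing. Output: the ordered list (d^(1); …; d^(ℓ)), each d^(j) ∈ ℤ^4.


Via rank(M_{q-1}∘⋯∘M_p): M ≅ I[1,1], I[1,2], I[1,3], I[3,3]^2, I[4,4]^3.
μ_θ-semistable layers: μ^(1)=17; μ^(2)=6; μ^(3)=-5; μ^(4)=-21/2

((0, 0, 0, 3); (1, 0, 0, 0); (0, 0, 3, 0); (2, 2, 0, 0))


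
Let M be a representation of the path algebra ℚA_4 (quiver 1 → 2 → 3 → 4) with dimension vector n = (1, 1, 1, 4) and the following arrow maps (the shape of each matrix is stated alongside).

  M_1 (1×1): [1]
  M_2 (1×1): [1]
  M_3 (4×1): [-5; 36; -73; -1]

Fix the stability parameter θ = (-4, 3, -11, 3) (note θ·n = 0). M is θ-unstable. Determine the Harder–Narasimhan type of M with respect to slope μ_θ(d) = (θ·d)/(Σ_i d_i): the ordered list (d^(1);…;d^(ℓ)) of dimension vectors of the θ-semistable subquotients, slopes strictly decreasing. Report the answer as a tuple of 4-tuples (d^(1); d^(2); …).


Barcode: M ≅ I[1,4], I[4,4]^3. HN layers by μ_θ (2 steps, strictly decreasing):
  μ^(1)=3; μ^(2)=-4

((0, 0, 0, 4); (1, 1, 1, 0))


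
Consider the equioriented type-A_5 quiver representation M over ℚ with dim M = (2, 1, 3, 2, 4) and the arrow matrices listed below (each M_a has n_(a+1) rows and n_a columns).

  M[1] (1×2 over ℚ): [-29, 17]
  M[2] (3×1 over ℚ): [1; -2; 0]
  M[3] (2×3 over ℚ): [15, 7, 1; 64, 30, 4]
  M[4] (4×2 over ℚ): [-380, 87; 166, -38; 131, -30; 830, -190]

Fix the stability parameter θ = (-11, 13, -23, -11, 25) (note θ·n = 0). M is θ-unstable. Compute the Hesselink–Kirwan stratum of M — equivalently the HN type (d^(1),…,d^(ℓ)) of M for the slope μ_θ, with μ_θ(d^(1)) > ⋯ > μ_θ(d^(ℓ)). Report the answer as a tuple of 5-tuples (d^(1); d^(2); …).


Barcode: M ≅ I[1,1], I[1,5], I[3,3], I[3,5], I[5,5]^2. HN layers by μ_θ (4 steps, strictly decreasing):
  μ^(1)=25; μ^(2)=-7; μ^(3)=-11; μ^(4)=-23

((0, 0, 0, 0, 4); (0, 1, 1, 1, 0); (2, 0, 0, 1, 0); (0, 0, 2, 0, 0))


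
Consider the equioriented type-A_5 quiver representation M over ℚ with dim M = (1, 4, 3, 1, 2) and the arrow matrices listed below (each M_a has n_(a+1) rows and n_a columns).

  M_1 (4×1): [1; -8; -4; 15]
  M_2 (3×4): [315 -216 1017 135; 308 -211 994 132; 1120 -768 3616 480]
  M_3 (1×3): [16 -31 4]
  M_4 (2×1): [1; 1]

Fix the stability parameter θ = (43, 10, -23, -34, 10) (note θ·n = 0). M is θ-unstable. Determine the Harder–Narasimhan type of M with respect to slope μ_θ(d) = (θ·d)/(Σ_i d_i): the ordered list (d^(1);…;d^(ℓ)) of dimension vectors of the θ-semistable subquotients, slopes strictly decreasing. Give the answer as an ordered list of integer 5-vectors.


Barcode: M ≅ I[1,2], I[2,2], I[2,3], I[2,5], I[3,3], I[5,5]. HN layers by μ_θ (5 steps, strictly decreasing):
  μ^(1)=53/2; μ^(2)=10; μ^(3)=-13/2; μ^(4)=-47/3; μ^(5)=-23

((1, 1, 0, 0, 0); (0, 1, 0, 0, 2); (0, 1, 1, 0, 0); (0, 1, 1, 1, 0); (0, 0, 1, 0, 0))


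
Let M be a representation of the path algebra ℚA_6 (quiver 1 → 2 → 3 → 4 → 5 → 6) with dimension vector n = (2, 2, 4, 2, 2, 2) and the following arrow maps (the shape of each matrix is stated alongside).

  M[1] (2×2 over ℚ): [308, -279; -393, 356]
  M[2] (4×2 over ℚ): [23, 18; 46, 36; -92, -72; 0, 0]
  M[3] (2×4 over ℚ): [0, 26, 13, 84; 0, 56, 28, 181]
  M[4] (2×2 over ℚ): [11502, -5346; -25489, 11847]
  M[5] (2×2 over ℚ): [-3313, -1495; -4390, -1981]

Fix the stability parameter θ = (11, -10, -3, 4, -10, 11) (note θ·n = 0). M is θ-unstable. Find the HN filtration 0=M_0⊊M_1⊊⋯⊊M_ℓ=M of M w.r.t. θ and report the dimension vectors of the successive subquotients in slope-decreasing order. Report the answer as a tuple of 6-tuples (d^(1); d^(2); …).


Interval decomposition of M: I[1,2], I[1,3], I[3,3], I[3,4], I[3,6], I[5,6].
HN type (ℓ=6): μ^(1)=11; μ^(2)=4; μ^(3)=1/2; μ^(4)=-2/3; μ^(5)=-3; μ^(6)=-10

((0, 0, 0, 0, 0, 2); (0, 0, 0, 1, 0, 0); (1, 1, 0, 0, 0, 0); (1, 1, 1, 0, 0, 0); (0, 0, 3, 1, 1, 0); (0, 0, 0, 0, 1, 0))


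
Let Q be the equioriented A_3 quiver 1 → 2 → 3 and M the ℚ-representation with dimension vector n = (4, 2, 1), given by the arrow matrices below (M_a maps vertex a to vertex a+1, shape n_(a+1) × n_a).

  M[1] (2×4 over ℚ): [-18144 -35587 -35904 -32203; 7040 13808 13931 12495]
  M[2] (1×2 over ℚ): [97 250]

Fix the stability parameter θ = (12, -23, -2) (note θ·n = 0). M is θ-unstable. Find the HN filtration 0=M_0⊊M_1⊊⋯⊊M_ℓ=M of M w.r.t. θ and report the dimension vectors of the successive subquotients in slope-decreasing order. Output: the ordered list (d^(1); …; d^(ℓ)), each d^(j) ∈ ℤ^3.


Barcode: M ≅ I[1,1]^2, I[1,2], I[1,3]. HN layers by μ_θ (3 steps, strictly decreasing):
  μ^(1)=12; μ^(2)=-2; μ^(3)=-11/2

((2, 0, 0); (0, 0, 1); (2, 2, 0))


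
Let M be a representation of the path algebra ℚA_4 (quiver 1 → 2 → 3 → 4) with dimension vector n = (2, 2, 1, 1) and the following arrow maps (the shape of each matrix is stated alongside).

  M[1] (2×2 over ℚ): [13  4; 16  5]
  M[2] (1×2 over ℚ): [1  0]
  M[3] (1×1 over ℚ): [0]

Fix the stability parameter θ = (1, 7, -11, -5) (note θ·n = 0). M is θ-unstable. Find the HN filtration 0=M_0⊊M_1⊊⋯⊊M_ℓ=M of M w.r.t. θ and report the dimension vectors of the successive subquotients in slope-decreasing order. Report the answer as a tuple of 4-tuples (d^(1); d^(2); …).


Interval decomposition of M: I[1,2], I[1,3], I[4,4].
HN type (ℓ=4): μ^(1)=7; μ^(2)=1; μ^(3)=-1; μ^(4)=-5

((0, 1, 0, 0); (1, 0, 0, 0); (1, 1, 1, 0); (0, 0, 0, 1))


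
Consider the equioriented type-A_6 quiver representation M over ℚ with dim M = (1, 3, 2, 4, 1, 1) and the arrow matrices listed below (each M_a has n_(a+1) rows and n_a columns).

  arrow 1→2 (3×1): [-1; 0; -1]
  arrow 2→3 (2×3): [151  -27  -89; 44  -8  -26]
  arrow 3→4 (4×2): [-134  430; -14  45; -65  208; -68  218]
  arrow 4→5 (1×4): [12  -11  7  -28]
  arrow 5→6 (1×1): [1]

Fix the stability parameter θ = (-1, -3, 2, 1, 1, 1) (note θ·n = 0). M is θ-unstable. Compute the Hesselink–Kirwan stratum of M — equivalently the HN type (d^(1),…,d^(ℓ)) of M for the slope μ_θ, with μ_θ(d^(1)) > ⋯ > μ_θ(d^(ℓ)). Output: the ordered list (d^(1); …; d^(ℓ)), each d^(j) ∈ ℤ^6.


Interval decomposition of M: I[1,6], I[2,2], I[2,4], I[4,4]^2.
HN type (ℓ=5): μ^(1)=3/2; μ^(2)=5/4; μ^(3)=1; μ^(4)=-2; μ^(5)=-3

((0, 0, 1, 1, 0, 0); (0, 0, 1, 1, 1, 1); (0, 0, 0, 2, 0, 0); (1, 1, 0, 0, 0, 0); (0, 2, 0, 0, 0, 0))


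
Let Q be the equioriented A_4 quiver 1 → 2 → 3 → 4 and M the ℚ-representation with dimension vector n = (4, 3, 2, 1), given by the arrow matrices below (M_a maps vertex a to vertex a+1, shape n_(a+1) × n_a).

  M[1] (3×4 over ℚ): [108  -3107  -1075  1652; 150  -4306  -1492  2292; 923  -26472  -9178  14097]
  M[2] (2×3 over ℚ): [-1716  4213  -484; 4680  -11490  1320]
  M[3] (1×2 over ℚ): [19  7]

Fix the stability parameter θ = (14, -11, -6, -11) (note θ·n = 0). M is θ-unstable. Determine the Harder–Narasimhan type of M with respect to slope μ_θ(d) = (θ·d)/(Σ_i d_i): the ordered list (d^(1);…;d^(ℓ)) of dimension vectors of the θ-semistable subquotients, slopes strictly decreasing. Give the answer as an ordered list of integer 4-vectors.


Via rank(M_{q-1}∘⋯∘M_p): M ≅ I[1,1], I[1,2]^2, I[1,4], I[3,3].
μ_θ-semistable layers: μ^(1)=14; μ^(2)=3/2; μ^(3)=-7/2; μ^(4)=-6

((1, 0, 0, 0); (2, 2, 0, 0); (1, 1, 1, 1); (0, 0, 1, 0))


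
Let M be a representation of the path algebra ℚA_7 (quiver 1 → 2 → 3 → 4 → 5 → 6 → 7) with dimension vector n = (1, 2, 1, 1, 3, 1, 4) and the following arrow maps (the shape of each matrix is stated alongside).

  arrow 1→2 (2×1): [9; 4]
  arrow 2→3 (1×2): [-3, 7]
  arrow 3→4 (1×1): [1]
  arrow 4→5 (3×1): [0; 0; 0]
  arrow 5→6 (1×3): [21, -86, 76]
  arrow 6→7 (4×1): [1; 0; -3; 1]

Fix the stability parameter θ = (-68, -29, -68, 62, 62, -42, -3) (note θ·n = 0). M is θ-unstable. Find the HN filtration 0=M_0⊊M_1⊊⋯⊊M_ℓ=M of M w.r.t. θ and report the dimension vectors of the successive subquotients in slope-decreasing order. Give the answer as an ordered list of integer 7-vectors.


Interval decomposition of M: I[1,4], I[2,2], I[5,5]^2, I[5,7], I[7,7]^3.
HN type (ℓ=6): μ^(1)=62; μ^(2)=17/3; μ^(3)=-3; μ^(4)=-29; μ^(5)=-97/2; μ^(6)=-68

((0, 0, 0, 1, 2, 0, 0); (0, 0, 0, 0, 1, 1, 1); (0, 0, 0, 0, 0, 0, 3); (0, 1, 0, 0, 0, 0, 0); (0, 1, 1, 0, 0, 0, 0); (1, 0, 0, 0, 0, 0, 0))


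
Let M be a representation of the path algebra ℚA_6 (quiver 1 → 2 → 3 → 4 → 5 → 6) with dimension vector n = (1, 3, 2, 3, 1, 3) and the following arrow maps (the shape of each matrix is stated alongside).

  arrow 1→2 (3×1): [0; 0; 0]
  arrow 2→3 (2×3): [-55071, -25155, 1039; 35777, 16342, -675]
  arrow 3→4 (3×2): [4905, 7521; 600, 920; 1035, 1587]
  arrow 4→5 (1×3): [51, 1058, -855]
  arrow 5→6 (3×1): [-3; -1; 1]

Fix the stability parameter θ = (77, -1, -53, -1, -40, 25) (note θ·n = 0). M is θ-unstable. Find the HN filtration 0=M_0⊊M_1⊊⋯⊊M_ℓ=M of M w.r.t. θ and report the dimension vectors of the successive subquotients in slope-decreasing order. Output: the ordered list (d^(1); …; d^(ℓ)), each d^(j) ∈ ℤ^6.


Interval decomposition of M: I[1,1], I[2,2], I[2,3], I[2,6], I[4,4]^2, I[6,6]^2.
HN type (ℓ=5): μ^(1)=77; μ^(2)=25; μ^(3)=-1; μ^(4)=-41/2; μ^(5)=-27

((1, 0, 0, 0, 0, 0); (0, 0, 0, 0, 0, 3); (0, 1, 0, 2, 0, 0); (0, 0, 0, 1, 1, 0); (0, 2, 2, 0, 0, 0))


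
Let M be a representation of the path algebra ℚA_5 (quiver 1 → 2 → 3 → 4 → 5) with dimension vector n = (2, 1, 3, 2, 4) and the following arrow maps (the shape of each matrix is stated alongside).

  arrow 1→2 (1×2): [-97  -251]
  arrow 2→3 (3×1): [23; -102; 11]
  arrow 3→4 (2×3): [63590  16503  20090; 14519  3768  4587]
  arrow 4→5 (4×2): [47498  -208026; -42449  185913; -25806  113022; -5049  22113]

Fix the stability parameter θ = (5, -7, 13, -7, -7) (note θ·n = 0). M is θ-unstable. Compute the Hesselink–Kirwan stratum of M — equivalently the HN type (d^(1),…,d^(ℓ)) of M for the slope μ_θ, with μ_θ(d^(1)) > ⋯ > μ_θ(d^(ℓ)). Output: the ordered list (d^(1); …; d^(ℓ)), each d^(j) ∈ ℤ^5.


Interval decomposition of M: I[1,1], I[1,5], I[3,3], I[3,4], I[5,5]^3.
HN type (ℓ=6): μ^(1)=13; μ^(2)=5; μ^(3)=3; μ^(4)=-1/3; μ^(5)=-1; μ^(6)=-7

((0, 0, 1, 0, 0); (1, 0, 0, 0, 0); (0, 0, 1, 1, 0); (0, 0, 1, 1, 1); (1, 1, 0, 0, 0); (0, 0, 0, 0, 3))


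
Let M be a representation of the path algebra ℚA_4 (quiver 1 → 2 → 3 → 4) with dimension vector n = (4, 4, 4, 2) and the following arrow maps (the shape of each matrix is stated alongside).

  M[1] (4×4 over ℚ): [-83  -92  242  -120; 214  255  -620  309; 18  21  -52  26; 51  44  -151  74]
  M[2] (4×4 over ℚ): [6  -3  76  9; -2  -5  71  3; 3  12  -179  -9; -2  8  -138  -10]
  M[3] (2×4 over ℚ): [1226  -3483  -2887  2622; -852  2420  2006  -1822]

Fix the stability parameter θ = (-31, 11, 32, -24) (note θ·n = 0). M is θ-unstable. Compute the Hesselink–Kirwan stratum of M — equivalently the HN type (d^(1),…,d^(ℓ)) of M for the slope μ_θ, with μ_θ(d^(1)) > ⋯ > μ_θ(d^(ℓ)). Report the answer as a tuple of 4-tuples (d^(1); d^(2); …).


Barcode: M ≅ I[1,2], I[1,3], I[1,4]^2, I[3,3]. HN layers by μ_θ (4 steps, strictly decreasing):
  μ^(1)=32; μ^(2)=11; μ^(3)=19/3; μ^(4)=-31

((0, 0, 2, 0); (0, 2, 0, 0); (0, 2, 2, 2); (4, 0, 0, 0))


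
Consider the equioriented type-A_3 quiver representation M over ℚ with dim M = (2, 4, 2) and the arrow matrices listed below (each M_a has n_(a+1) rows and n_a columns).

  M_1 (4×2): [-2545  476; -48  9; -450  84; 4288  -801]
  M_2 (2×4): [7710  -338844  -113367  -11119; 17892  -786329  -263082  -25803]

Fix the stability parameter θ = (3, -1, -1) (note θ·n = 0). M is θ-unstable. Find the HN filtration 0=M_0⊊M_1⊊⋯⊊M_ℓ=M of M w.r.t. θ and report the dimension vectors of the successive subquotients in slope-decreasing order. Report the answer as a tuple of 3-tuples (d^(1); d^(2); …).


Via rank(M_{q-1}∘⋯∘M_p): M ≅ I[1,2], I[1,3], I[2,2], I[2,3].
μ_θ-semistable layers: μ^(1)=1; μ^(2)=1/3; μ^(3)=-1

((1, 1, 0); (1, 1, 1); (0, 2, 1))


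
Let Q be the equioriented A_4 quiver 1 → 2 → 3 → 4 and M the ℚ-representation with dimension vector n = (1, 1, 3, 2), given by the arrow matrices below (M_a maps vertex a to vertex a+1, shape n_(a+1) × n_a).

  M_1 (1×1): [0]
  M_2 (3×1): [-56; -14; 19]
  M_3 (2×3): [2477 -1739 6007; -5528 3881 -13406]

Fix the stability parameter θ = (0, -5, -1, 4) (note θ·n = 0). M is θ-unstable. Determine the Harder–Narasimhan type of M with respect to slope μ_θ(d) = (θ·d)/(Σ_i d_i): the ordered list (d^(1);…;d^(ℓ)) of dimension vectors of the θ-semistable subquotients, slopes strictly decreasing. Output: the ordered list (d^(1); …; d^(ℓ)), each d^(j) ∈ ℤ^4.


Barcode: M ≅ I[1,1], I[2,4], I[3,3], I[3,4]. HN layers by μ_θ (4 steps, strictly decreasing):
  μ^(1)=4; μ^(2)=0; μ^(3)=-1; μ^(4)=-5

((0, 0, 0, 2); (1, 0, 0, 0); (0, 0, 3, 0); (0, 1, 0, 0))


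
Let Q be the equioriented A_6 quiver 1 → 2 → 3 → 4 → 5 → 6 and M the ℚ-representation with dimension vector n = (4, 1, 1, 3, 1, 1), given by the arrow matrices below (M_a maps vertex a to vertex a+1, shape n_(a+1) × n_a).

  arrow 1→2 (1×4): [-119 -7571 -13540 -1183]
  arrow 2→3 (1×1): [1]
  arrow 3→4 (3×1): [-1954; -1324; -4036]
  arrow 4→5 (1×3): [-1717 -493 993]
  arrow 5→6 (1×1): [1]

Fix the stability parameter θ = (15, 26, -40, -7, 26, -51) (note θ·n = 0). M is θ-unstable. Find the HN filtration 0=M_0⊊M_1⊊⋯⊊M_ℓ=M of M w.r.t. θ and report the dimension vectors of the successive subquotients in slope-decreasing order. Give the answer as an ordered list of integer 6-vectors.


Via rank(M_{q-1}∘⋯∘M_p): M ≅ I[1,1]^3, I[1,6], I[4,4]^2.
μ_θ-semistable layers: μ^(1)=15; μ^(2)=-31/6; μ^(3)=-7

((3, 0, 0, 0, 0, 0); (1, 1, 1, 1, 1, 1); (0, 0, 0, 2, 0, 0))


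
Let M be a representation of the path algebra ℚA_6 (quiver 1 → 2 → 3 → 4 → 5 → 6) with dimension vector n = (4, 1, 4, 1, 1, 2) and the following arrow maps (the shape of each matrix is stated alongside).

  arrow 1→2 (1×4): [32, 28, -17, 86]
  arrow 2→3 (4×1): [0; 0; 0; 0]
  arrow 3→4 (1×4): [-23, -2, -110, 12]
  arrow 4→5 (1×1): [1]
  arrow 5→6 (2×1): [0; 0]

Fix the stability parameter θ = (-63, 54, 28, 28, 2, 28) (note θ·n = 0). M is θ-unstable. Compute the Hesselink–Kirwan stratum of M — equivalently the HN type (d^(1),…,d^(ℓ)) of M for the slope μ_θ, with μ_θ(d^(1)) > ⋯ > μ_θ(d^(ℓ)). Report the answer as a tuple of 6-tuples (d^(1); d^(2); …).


Via rank(M_{q-1}∘⋯∘M_p): M ≅ I[1,1]^3, I[1,2], I[3,3]^3, I[3,5], I[6,6]^2.
μ_θ-semistable layers: μ^(1)=54; μ^(2)=28; μ^(3)=58/3; μ^(4)=-63

((0, 1, 0, 0, 0, 0); (0, 0, 3, 0, 0, 2); (0, 0, 1, 1, 1, 0); (4, 0, 0, 0, 0, 0))
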